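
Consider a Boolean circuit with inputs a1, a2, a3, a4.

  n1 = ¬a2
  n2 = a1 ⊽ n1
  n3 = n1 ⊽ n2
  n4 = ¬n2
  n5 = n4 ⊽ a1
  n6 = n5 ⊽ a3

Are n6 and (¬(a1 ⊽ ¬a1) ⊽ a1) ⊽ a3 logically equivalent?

n1 = ¬a2
n2 = a1 ⊽ n1 = a1 ⊽ ¬a2
n4 = ¬n2 = ¬(a1 ⊽ ¬a2)
n5 = n4 ⊽ a1 = ¬(a1 ⊽ ¬a2) ⊽ a1
n6 = n5 ⊽ a3 = (¬(a1 ⊽ ¬a2) ⊽ a1) ⊽ a3
At a1=0, a2=1, a3=0, a4=0: circuit gives 0, formula gives 1.

No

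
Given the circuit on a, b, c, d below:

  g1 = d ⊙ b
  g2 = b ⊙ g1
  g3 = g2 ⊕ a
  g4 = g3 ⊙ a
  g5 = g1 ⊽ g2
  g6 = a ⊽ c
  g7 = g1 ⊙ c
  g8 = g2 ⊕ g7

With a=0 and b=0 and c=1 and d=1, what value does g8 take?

1

g1 = 1 ⊙ 0 = 0
g2 = 0 ⊙ 0 = 1
g7 = 0 ⊙ 1 = 0
g8 = 1 ⊕ 0 = 1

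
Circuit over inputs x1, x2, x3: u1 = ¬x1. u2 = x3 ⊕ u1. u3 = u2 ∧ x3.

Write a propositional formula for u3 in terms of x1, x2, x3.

(x3 ⊕ ¬x1) ∧ x3

u1 = ¬x1
u2 = x3 ⊕ u1 = x3 ⊕ ¬x1
u3 = u2 ∧ x3 = (x3 ⊕ ¬x1) ∧ x3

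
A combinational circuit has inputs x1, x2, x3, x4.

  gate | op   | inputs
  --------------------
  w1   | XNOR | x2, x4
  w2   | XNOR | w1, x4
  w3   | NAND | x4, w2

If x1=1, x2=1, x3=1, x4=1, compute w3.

0

w1 = 1 XNOR 1 = 1
w2 = 1 XNOR 1 = 1
w3 = 1 NAND 1 = 0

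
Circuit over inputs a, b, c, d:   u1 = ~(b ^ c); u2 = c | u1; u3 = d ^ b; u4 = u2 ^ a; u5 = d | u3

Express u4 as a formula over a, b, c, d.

(c | (~(b ^ c))) ^ a

u1 = ~(b ^ c)
u2 = c | u1 = c | (~(b ^ c))
u4 = u2 ^ a = (c | (~(b ^ c))) ^ a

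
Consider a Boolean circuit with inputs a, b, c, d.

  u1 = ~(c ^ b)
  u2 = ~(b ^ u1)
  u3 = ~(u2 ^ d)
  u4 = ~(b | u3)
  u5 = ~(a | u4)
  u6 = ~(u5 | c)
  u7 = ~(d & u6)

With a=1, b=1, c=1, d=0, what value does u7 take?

u1 = ~(1 ^ 1) = 1
u2 = ~(1 ^ 1) = 1
u3 = ~(1 ^ 0) = 0
u4 = ~(1 | 0) = 0
u5 = ~(1 | 0) = 0
u6 = ~(0 | 1) = 0
u7 = ~(0 & 0) = 1

1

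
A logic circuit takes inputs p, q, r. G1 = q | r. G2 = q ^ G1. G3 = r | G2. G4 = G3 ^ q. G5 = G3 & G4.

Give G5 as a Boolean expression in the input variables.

(r | (q ^ (q | r))) & ((r | (q ^ (q | r))) ^ q)

G1 = q | r
G2 = q ^ G1 = q ^ (q | r)
G3 = r | G2 = r | (q ^ (q | r))
G4 = G3 ^ q = (r | (q ^ (q | r))) ^ q
G5 = G3 & G4 = (r | (q ^ (q | r))) & ((r | (q ^ (q | r))) ^ q)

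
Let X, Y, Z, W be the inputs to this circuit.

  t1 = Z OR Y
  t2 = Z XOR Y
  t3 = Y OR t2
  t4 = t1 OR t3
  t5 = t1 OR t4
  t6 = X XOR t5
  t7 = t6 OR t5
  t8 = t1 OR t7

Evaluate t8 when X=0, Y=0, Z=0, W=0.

t1 = 0 OR 0 = 0
t2 = 0 XOR 0 = 0
t3 = 0 OR 0 = 0
t4 = 0 OR 0 = 0
t5 = 0 OR 0 = 0
t6 = 0 XOR 0 = 0
t7 = 0 OR 0 = 0
t8 = 0 OR 0 = 0

0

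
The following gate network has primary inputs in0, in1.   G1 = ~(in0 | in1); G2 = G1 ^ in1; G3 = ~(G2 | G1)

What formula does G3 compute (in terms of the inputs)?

~(((~(in0 | in1)) ^ in1) | (~(in0 | in1)))

G1 = ~(in0 | in1)
G2 = G1 ^ in1 = (~(in0 | in1)) ^ in1
G3 = ~(G2 | G1) = ~(((~(in0 | in1)) ^ in1) | (~(in0 | in1)))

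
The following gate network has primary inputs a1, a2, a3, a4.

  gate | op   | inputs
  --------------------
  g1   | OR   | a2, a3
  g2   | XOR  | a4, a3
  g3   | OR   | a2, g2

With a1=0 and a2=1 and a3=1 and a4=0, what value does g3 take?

g2 = 0 XOR 1 = 1
g3 = 1 OR 1 = 1

1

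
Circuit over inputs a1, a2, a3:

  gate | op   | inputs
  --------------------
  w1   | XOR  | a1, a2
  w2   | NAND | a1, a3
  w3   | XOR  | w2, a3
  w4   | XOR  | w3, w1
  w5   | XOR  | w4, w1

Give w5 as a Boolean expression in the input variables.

(((a1 NAND a3) XOR a3) XOR (a1 XOR a2)) XOR (a1 XOR a2)

w1 = a1 XOR a2
w2 = a1 NAND a3
w3 = w2 XOR a3 = (a1 NAND a3) XOR a3
w4 = w3 XOR w1 = ((a1 NAND a3) XOR a3) XOR (a1 XOR a2)
w5 = w4 XOR w1 = (((a1 NAND a3) XOR a3) XOR (a1 XOR a2)) XOR (a1 XOR a2)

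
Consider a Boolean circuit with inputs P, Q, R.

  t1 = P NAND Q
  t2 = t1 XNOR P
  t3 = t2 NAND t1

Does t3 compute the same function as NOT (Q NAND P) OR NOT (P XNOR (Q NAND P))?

t1 = P NAND Q
t2 = t1 XNOR P = (P NAND Q) XNOR P
t3 = t2 NAND t1 = ((P NAND Q) XNOR P) NAND (P NAND Q)
At P=1, Q=0, R=0: circuit gives 0, formula gives 0.
At P=0, Q=0, R=0: circuit gives 1, formula gives 1.
Agrees on all 8 inputs.

Yes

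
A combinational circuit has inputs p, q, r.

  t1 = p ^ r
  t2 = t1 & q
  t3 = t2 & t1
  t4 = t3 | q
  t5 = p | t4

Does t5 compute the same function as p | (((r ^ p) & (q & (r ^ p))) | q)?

t1 = p ^ r
t2 = t1 & q = (p ^ r) & q
t3 = t2 & t1 = ((p ^ r) & q) & (p ^ r)
t4 = t3 | q = (((p ^ r) & q) & (p ^ r)) | q
t5 = p | t4 = p | ((((p ^ r) & q) & (p ^ r)) | q)
At p=0, q=0, r=0: circuit gives 0, formula gives 0.
At p=0, q=1, r=0: circuit gives 1, formula gives 1.
Agrees on all 8 inputs.

Yes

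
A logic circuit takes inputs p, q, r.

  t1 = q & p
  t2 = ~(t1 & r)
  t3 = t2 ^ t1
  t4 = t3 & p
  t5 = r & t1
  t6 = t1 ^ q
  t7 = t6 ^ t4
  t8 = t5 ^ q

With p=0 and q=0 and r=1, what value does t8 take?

0

t1 = 0 & 0 = 0
t5 = 1 & 0 = 0
t8 = 0 ^ 0 = 0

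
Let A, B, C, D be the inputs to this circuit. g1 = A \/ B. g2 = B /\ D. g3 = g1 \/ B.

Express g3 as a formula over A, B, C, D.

g1 = A \/ B
g3 = g1 \/ B = (A \/ B) \/ B

(A \/ B) \/ B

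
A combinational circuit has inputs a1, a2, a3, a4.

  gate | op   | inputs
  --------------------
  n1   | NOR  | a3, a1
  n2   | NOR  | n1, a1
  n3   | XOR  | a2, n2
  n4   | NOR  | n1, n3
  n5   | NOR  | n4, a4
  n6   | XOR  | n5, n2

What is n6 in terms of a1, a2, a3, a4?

(((a3 NOR a1) NOR (a2 XOR ((a3 NOR a1) NOR a1))) NOR a4) XOR ((a3 NOR a1) NOR a1)

n1 = a3 NOR a1
n2 = n1 NOR a1 = (a3 NOR a1) NOR a1
n3 = a2 XOR n2 = a2 XOR ((a3 NOR a1) NOR a1)
n4 = n1 NOR n3 = (a3 NOR a1) NOR (a2 XOR ((a3 NOR a1) NOR a1))
n5 = n4 NOR a4 = ((a3 NOR a1) NOR (a2 XOR ((a3 NOR a1) NOR a1))) NOR a4
n6 = n5 XOR n2 = (((a3 NOR a1) NOR (a2 XOR ((a3 NOR a1) NOR a1))) NOR a4) XOR ((a3 NOR a1) NOR a1)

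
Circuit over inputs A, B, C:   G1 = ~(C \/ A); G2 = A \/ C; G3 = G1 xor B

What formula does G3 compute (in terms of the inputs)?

(~(C \/ A)) xor B

G1 = ~(C \/ A)
G3 = G1 xor B = (~(C \/ A)) xor B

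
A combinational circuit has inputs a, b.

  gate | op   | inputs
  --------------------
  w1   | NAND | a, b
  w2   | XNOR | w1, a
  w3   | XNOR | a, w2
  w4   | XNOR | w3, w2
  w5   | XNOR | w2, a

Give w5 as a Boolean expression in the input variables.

((a NAND b) XNOR a) XNOR a

w1 = a NAND b
w2 = w1 XNOR a = (a NAND b) XNOR a
w5 = w2 XNOR a = ((a NAND b) XNOR a) XNOR a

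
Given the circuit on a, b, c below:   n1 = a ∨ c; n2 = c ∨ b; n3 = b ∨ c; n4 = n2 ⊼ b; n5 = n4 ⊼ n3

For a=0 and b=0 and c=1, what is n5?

0

n2 = 1 ∨ 0 = 1
n3 = 0 ∨ 1 = 1
n4 = 1 ⊼ 0 = 1
n5 = 1 ⊼ 1 = 0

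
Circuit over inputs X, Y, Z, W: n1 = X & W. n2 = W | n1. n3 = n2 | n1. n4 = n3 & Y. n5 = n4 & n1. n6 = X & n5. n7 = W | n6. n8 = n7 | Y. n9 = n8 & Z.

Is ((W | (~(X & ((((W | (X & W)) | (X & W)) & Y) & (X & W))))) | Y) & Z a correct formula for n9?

No

n1 = X & W
n2 = W | n1 = W | (X & W)
n3 = n2 | n1 = (W | (X & W)) | (X & W)
n4 = n3 & Y = ((W | (X & W)) | (X & W)) & Y
n5 = n4 & n1 = (((W | (X & W)) | (X & W)) & Y) & (X & W)
n6 = X & n5 = X & ((((W | (X & W)) | (X & W)) & Y) & (X & W))
n7 = W | n6 = W | (X & ((((W | (X & W)) | (X & W)) & Y) & (X & W)))
n8 = n7 | Y = (W | (X & ((((W | (X & W)) | (X & W)) & Y) & (X & W)))) | Y
n9 = n8 & Z = ((W | (X & ((((W | (X & W)) | (X & W)) & Y) & (X & W)))) | Y) & Z
At X=0, Y=0, Z=1, W=0: circuit gives 0, formula gives 1.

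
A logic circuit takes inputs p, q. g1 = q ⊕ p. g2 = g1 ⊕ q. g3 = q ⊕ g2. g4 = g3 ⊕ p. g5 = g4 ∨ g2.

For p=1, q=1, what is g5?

g1 = 1 ⊕ 1 = 0
g2 = 0 ⊕ 1 = 1
g3 = 1 ⊕ 1 = 0
g4 = 0 ⊕ 1 = 1
g5 = 1 ∨ 1 = 1

1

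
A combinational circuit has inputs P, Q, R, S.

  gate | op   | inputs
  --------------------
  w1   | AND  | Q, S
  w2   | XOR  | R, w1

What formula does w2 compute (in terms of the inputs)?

w1 = Q AND S
w2 = R XOR w1 = R XOR (Q AND S)

R XOR (Q AND S)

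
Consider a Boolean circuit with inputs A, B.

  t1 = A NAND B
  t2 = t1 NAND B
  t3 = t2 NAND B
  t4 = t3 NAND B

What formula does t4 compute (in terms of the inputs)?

(((A NAND B) NAND B) NAND B) NAND B

t1 = A NAND B
t2 = t1 NAND B = (A NAND B) NAND B
t3 = t2 NAND B = ((A NAND B) NAND B) NAND B
t4 = t3 NAND B = (((A NAND B) NAND B) NAND B) NAND B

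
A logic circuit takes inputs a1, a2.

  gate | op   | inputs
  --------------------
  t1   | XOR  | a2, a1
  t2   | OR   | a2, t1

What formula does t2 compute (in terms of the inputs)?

t1 = a2 XOR a1
t2 = a2 OR t1 = a2 OR (a2 XOR a1)

a2 OR (a2 XOR a1)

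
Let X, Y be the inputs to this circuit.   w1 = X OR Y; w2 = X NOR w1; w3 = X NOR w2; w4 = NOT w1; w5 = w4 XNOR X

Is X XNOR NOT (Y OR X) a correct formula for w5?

Yes

w1 = X OR Y
w4 = NOT w1 = NOT (X OR Y)
w5 = w4 XNOR X = NOT (X OR Y) XNOR X
At X=0, Y=0: circuit gives 0, formula gives 0.
At X=0, Y=1: circuit gives 1, formula gives 1.
Agrees on all 4 inputs.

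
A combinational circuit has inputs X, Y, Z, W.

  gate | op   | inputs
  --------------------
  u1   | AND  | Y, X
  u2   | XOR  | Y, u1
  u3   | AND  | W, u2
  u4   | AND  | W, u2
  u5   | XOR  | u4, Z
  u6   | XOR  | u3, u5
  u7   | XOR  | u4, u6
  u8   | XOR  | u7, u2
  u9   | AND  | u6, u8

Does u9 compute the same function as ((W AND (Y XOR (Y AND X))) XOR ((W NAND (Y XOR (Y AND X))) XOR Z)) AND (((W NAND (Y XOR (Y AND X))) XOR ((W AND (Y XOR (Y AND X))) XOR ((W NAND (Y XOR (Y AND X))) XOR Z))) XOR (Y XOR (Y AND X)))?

No

u1 = Y AND X
u2 = Y XOR u1 = Y XOR (Y AND X)
u3 = W AND u2 = W AND (Y XOR (Y AND X))
u4 = W AND u2 = W AND (Y XOR (Y AND X))
u5 = u4 XOR Z = (W AND (Y XOR (Y AND X))) XOR Z
u6 = u3 XOR u5 = (W AND (Y XOR (Y AND X))) XOR ((W AND (Y XOR (Y AND X))) XOR Z)
u7 = u4 XOR u6 = (W AND (Y XOR (Y AND X))) XOR ((W AND (Y XOR (Y AND X))) XOR ((W AND (Y XOR (Y AND X))) XOR Z))
u8 = u7 XOR u2 = ((W AND (Y XOR (Y AND X))) XOR ((W AND (Y XOR (Y AND X))) XOR ((W AND (Y XOR (Y AND X))) XOR Z))) XOR (Y XOR (Y AND X))
u9 = u6 AND u8 = ((W AND (Y XOR (Y AND X))) XOR ((W AND (Y XOR (Y AND X))) XOR Z)) AND (((W AND (Y XOR (Y AND X))) XOR ((W AND (Y XOR (Y AND X))) XOR ((W AND (Y XOR (Y AND X))) XOR Z))) XOR (Y XOR (Y AND X)))
At X=0, Y=0, Z=1, W=0: circuit gives 1, formula gives 0.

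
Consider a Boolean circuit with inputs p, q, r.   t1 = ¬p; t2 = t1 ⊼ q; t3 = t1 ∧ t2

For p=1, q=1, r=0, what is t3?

t1 = ¬1 = 0
t2 = 0 ⊼ 1 = 1
t3 = 0 ∧ 1 = 0

0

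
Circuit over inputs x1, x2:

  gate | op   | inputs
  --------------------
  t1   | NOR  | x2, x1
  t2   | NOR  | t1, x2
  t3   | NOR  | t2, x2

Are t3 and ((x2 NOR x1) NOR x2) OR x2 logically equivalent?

No

t1 = x2 NOR x1
t2 = t1 NOR x2 = (x2 NOR x1) NOR x2
t3 = t2 NOR x2 = ((x2 NOR x1) NOR x2) NOR x2
At x1=0, x2=0: circuit gives 1, formula gives 0.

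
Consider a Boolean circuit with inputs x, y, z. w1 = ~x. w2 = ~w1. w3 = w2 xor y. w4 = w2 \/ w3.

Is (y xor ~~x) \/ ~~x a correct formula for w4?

w1 = ~x
w2 = ~w1 = ~~x
w3 = w2 xor y = ~~x xor y
w4 = w2 \/ w3 = ~~x \/ (~~x xor y)
At x=0, y=0, z=0: circuit gives 0, formula gives 0.
At x=0, y=1, z=0: circuit gives 1, formula gives 1.
Agrees on all 8 inputs.

Yes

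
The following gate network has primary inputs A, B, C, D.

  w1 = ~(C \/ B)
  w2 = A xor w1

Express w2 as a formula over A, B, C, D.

A xor (~(C \/ B))

w1 = ~(C \/ B)
w2 = A xor w1 = A xor (~(C \/ B))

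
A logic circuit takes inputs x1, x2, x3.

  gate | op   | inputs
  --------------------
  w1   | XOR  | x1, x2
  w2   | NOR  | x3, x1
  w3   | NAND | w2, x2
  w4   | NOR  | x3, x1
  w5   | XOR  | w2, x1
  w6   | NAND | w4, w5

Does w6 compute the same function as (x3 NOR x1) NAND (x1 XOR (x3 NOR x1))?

w2 = x3 NOR x1
w4 = x3 NOR x1
w5 = w2 XOR x1 = (x3 NOR x1) XOR x1
w6 = w4 NAND w5 = (x3 NOR x1) NAND ((x3 NOR x1) XOR x1)
At x1=0, x2=0, x3=0: circuit gives 0, formula gives 0.
At x1=0, x2=0, x3=1: circuit gives 1, formula gives 1.
Agrees on all 8 inputs.

Yes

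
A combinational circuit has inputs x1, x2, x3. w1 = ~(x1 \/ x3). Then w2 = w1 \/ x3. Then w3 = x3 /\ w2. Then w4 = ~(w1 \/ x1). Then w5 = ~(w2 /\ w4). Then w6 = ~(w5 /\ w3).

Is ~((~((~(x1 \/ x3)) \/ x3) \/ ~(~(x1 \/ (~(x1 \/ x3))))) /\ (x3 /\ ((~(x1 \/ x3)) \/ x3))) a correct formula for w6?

Yes

w1 = ~(x1 \/ x3)
w2 = w1 \/ x3 = (~(x1 \/ x3)) \/ x3
w3 = x3 /\ w2 = x3 /\ ((~(x1 \/ x3)) \/ x3)
w4 = ~(w1 \/ x1) = ~((~(x1 \/ x3)) \/ x1)
w5 = ~(w2 /\ w4) = ~(((~(x1 \/ x3)) \/ x3) /\ (~((~(x1 \/ x3)) \/ x1)))
w6 = ~(w5 /\ w3) = ~((~(((~(x1 \/ x3)) \/ x3) /\ (~((~(x1 \/ x3)) \/ x1)))) /\ (x3 /\ ((~(x1 \/ x3)) \/ x3)))
At x1=1, x2=0, x3=1: circuit gives 0, formula gives 0.
At x1=0, x2=0, x3=0: circuit gives 1, formula gives 1.
Agrees on all 8 inputs.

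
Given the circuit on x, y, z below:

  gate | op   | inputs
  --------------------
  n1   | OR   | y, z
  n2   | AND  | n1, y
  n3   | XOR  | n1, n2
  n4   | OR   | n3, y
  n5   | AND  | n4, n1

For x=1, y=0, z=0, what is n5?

n1 = 0 OR 0 = 0
n2 = 0 AND 0 = 0
n3 = 0 XOR 0 = 0
n4 = 0 OR 0 = 0
n5 = 0 AND 0 = 0

0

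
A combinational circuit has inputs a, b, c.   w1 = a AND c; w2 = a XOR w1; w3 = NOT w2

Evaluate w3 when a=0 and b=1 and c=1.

w1 = 0 AND 1 = 0
w2 = 0 XOR 0 = 0
w3 = NOT 0 = 1

1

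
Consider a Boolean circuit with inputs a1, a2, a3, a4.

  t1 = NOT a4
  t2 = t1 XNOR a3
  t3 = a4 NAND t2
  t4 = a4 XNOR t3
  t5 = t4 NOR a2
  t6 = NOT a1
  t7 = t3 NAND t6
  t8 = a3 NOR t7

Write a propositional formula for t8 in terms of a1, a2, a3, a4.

t1 = NOT a4
t2 = t1 XNOR a3 = NOT a4 XNOR a3
t3 = a4 NAND t2 = a4 NAND (NOT a4 XNOR a3)
t6 = NOT a1
t7 = t3 NAND t6 = (a4 NAND (NOT a4 XNOR a3)) NAND NOT a1
t8 = a3 NOR t7 = a3 NOR ((a4 NAND (NOT a4 XNOR a3)) NAND NOT a1)

a3 NOR ((a4 NAND (NOT a4 XNOR a3)) NAND NOT a1)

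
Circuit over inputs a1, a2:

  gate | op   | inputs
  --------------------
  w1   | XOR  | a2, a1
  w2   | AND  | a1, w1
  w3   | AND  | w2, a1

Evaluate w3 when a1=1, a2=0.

w1 = 0 XOR 1 = 1
w2 = 1 AND 1 = 1
w3 = 1 AND 1 = 1

1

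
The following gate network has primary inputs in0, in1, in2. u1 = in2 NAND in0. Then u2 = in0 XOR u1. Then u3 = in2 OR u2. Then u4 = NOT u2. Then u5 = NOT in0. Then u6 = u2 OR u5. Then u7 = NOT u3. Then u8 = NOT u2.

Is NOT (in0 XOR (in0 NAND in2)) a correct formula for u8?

u1 = in2 NAND in0
u2 = in0 XOR u1 = in0 XOR (in2 NAND in0)
u8 = NOT u2 = NOT (in0 XOR (in2 NAND in0))
At in0=0, in1=0, in2=0: circuit gives 0, formula gives 0.
At in0=1, in1=0, in2=0: circuit gives 1, formula gives 1.
Agrees on all 8 inputs.

Yes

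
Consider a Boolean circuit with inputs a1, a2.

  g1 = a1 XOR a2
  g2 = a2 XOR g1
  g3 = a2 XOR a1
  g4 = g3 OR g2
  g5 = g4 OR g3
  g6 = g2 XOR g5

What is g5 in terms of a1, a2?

((a2 XOR a1) OR (a2 XOR (a1 XOR a2))) OR (a2 XOR a1)

g1 = a1 XOR a2
g2 = a2 XOR g1 = a2 XOR (a1 XOR a2)
g3 = a2 XOR a1
g4 = g3 OR g2 = (a2 XOR a1) OR (a2 XOR (a1 XOR a2))
g5 = g4 OR g3 = ((a2 XOR a1) OR (a2 XOR (a1 XOR a2))) OR (a2 XOR a1)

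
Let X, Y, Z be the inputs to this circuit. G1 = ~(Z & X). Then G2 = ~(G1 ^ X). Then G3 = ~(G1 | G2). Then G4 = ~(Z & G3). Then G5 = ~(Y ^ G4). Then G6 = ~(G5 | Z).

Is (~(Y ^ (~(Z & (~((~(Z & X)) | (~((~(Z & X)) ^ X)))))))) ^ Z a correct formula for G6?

G1 = ~(Z & X)
G2 = ~(G1 ^ X) = ~((~(Z & X)) ^ X)
G3 = ~(G1 | G2) = ~((~(Z & X)) | (~((~(Z & X)) ^ X)))
G4 = ~(Z & G3) = ~(Z & (~((~(Z & X)) | (~((~(Z & X)) ^ X)))))
G5 = ~(Y ^ G4) = ~(Y ^ (~(Z & (~((~(Z & X)) | (~((~(Z & X)) ^ X)))))))
G6 = ~(G5 | Z) = ~((~(Y ^ (~(Z & (~((~(Z & X)) | (~((~(Z & X)) ^ X)))))))) | Z)
At X=0, Y=0, Z=0: circuit gives 1, formula gives 0.

No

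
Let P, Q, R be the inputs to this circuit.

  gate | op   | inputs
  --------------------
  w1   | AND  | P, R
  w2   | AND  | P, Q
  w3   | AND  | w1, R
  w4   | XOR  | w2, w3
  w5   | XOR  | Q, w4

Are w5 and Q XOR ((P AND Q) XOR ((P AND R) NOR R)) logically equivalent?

w1 = P AND R
w2 = P AND Q
w3 = w1 AND R = (P AND R) AND R
w4 = w2 XOR w3 = (P AND Q) XOR ((P AND R) AND R)
w5 = Q XOR w4 = Q XOR ((P AND Q) XOR ((P AND R) AND R))
At P=0, Q=0, R=0: circuit gives 0, formula gives 1.

No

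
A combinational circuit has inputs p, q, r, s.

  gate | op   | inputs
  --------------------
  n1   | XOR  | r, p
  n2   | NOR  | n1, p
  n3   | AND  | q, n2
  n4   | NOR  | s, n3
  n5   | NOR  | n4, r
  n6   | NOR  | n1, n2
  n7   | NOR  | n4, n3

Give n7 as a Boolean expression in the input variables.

n1 = r XOR p
n2 = n1 NOR p = (r XOR p) NOR p
n3 = q AND n2 = q AND ((r XOR p) NOR p)
n4 = s NOR n3 = s NOR (q AND ((r XOR p) NOR p))
n7 = n4 NOR n3 = (s NOR (q AND ((r XOR p) NOR p))) NOR (q AND ((r XOR p) NOR p))

(s NOR (q AND ((r XOR p) NOR p))) NOR (q AND ((r XOR p) NOR p))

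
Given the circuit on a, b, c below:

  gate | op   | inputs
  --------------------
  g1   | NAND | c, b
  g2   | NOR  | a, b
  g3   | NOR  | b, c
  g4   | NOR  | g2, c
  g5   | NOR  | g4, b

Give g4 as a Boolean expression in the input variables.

(a NOR b) NOR c

g2 = a NOR b
g4 = g2 NOR c = (a NOR b) NOR c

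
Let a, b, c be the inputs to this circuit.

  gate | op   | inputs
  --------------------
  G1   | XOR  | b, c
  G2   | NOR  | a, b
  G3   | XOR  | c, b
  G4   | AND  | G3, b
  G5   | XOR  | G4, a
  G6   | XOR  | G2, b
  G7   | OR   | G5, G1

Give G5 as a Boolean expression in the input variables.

((c XOR b) AND b) XOR a

G3 = c XOR b
G4 = G3 AND b = (c XOR b) AND b
G5 = G4 XOR a = ((c XOR b) AND b) XOR a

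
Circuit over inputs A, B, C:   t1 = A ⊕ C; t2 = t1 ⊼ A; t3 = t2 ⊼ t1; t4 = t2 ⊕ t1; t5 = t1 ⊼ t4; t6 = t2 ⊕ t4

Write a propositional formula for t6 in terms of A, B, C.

t1 = A ⊕ C
t2 = t1 ⊼ A = (A ⊕ C) ⊼ A
t4 = t2 ⊕ t1 = ((A ⊕ C) ⊼ A) ⊕ (A ⊕ C)
t6 = t2 ⊕ t4 = ((A ⊕ C) ⊼ A) ⊕ (((A ⊕ C) ⊼ A) ⊕ (A ⊕ C))

((A ⊕ C) ⊼ A) ⊕ (((A ⊕ C) ⊼ A) ⊕ (A ⊕ C))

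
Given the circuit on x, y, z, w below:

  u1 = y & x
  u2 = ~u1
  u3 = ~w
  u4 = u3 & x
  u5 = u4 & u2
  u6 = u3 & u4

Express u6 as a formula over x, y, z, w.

u3 = ~w
u4 = u3 & x = ~w & x
u6 = u3 & u4 = ~w & (~w & x)

~w & (~w & x)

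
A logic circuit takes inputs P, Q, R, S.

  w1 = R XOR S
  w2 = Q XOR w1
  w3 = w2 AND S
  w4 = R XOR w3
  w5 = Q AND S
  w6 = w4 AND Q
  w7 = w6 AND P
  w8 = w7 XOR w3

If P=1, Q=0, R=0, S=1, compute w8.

w1 = 0 XOR 1 = 1
w2 = 0 XOR 1 = 1
w3 = 1 AND 1 = 1
w4 = 0 XOR 1 = 1
w6 = 1 AND 0 = 0
w7 = 0 AND 1 = 0
w8 = 0 XOR 1 = 1

1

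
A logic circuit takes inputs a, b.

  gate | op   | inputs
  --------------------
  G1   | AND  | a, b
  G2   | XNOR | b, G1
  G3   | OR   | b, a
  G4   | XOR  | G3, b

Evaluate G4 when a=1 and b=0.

1

G3 = 0 OR 1 = 1
G4 = 1 XOR 0 = 1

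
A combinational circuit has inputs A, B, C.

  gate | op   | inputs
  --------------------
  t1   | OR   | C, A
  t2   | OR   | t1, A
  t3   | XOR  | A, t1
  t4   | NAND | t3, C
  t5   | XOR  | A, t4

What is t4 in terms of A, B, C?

t1 = C OR A
t3 = A XOR t1 = A XOR (C OR A)
t4 = t3 NAND C = (A XOR (C OR A)) NAND C

(A XOR (C OR A)) NAND C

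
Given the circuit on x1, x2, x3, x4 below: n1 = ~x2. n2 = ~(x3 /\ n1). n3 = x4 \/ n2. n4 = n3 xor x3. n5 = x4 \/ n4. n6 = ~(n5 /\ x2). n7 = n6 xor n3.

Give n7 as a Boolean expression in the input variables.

(~((x4 \/ ((x4 \/ (~(x3 /\ ~x2))) xor x3)) /\ x2)) xor (x4 \/ (~(x3 /\ ~x2)))

n1 = ~x2
n2 = ~(x3 /\ n1) = ~(x3 /\ ~x2)
n3 = x4 \/ n2 = x4 \/ (~(x3 /\ ~x2))
n4 = n3 xor x3 = (x4 \/ (~(x3 /\ ~x2))) xor x3
n5 = x4 \/ n4 = x4 \/ ((x4 \/ (~(x3 /\ ~x2))) xor x3)
n6 = ~(n5 /\ x2) = ~((x4 \/ ((x4 \/ (~(x3 /\ ~x2))) xor x3)) /\ x2)
n7 = n6 xor n3 = (~((x4 \/ ((x4 \/ (~(x3 /\ ~x2))) xor x3)) /\ x2)) xor (x4 \/ (~(x3 /\ ~x2)))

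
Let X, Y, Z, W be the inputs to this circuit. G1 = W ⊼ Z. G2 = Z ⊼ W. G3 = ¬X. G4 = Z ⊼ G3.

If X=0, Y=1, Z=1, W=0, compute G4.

G3 = ¬0 = 1
G4 = 1 ⊼ 1 = 0

0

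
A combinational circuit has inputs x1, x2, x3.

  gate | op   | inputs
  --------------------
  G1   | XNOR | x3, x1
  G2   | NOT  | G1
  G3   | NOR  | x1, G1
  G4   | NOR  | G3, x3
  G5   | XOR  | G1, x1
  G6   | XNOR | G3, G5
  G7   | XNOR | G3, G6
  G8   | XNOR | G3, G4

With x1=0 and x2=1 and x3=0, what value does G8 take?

0

G1 = 0 XNOR 0 = 1
G3 = 0 NOR 1 = 0
G4 = 0 NOR 0 = 1
G8 = 0 XNOR 1 = 0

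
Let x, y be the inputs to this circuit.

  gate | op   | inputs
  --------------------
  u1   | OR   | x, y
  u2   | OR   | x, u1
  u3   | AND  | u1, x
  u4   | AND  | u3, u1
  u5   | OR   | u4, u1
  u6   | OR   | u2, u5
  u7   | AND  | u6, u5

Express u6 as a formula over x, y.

(x OR (x OR y)) OR ((((x OR y) AND x) AND (x OR y)) OR (x OR y))

u1 = x OR y
u2 = x OR u1 = x OR (x OR y)
u3 = u1 AND x = (x OR y) AND x
u4 = u3 AND u1 = ((x OR y) AND x) AND (x OR y)
u5 = u4 OR u1 = (((x OR y) AND x) AND (x OR y)) OR (x OR y)
u6 = u2 OR u5 = (x OR (x OR y)) OR ((((x OR y) AND x) AND (x OR y)) OR (x OR y))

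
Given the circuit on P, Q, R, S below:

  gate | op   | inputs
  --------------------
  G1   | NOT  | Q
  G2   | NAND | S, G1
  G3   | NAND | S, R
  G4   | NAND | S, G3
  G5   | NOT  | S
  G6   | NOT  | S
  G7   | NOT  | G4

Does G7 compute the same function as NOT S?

No

G3 = S NAND R
G4 = S NAND G3 = S NAND (S NAND R)
G7 = NOT G4 = NOT (S NAND (S NAND R))
At P=0, Q=0, R=0, S=0: circuit gives 0, formula gives 1.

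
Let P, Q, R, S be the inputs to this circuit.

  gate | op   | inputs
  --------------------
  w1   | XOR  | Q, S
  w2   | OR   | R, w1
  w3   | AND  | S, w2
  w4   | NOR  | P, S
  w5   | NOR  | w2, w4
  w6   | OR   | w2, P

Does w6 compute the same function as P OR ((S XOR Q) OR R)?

Yes

w1 = Q XOR S
w2 = R OR w1 = R OR (Q XOR S)
w6 = w2 OR P = (R OR (Q XOR S)) OR P
At P=0, Q=0, R=0, S=0: circuit gives 0, formula gives 0.
At P=0, Q=0, R=0, S=1: circuit gives 1, formula gives 1.
Agrees on all 16 inputs.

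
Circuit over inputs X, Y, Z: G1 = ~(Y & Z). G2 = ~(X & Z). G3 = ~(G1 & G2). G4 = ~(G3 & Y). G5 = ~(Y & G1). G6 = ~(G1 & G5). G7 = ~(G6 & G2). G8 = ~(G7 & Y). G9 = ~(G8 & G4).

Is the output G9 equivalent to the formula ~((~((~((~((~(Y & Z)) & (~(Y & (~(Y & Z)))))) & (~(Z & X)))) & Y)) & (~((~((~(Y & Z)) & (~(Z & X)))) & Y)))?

G1 = ~(Y & Z)
G2 = ~(X & Z)
G3 = ~(G1 & G2) = ~((~(Y & Z)) & (~(X & Z)))
G4 = ~(G3 & Y) = ~((~((~(Y & Z)) & (~(X & Z)))) & Y)
G5 = ~(Y & G1) = ~(Y & (~(Y & Z)))
G6 = ~(G1 & G5) = ~((~(Y & Z)) & (~(Y & (~(Y & Z)))))
G7 = ~(G6 & G2) = ~((~((~(Y & Z)) & (~(Y & (~(Y & Z)))))) & (~(X & Z)))
G8 = ~(G7 & Y) = ~((~((~((~(Y & Z)) & (~(Y & (~(Y & Z)))))) & (~(X & Z)))) & Y)
G9 = ~(G8 & G4) = ~((~((~((~((~(Y & Z)) & (~(Y & (~(Y & Z)))))) & (~(X & Z)))) & Y)) & (~((~((~(Y & Z)) & (~(X & Z)))) & Y)))
At X=0, Y=0, Z=0: circuit gives 0, formula gives 0.
At X=0, Y=1, Z=1: circuit gives 1, formula gives 1.
Agrees on all 8 inputs.

Yes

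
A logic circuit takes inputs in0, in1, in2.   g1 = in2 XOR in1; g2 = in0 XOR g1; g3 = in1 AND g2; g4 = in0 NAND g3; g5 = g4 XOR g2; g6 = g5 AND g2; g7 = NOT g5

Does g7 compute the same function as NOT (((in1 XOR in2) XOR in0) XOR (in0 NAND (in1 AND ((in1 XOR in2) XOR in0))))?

g1 = in2 XOR in1
g2 = in0 XOR g1 = in0 XOR (in2 XOR in1)
g3 = in1 AND g2 = in1 AND (in0 XOR (in2 XOR in1))
g4 = in0 NAND g3 = in0 NAND (in1 AND (in0 XOR (in2 XOR in1)))
g5 = g4 XOR g2 = (in0 NAND (in1 AND (in0 XOR (in2 XOR in1)))) XOR (in0 XOR (in2 XOR in1))
g7 = NOT g5 = NOT ((in0 NAND (in1 AND (in0 XOR (in2 XOR in1)))) XOR (in0 XOR (in2 XOR in1)))
At in0=0, in1=0, in2=0: circuit gives 0, formula gives 0.
At in0=0, in1=0, in2=1: circuit gives 1, formula gives 1.
Agrees on all 8 inputs.

Yes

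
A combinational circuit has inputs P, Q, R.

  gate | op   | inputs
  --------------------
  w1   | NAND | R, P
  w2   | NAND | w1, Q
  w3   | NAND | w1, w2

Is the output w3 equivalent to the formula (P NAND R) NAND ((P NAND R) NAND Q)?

w1 = R NAND P
w2 = w1 NAND Q = (R NAND P) NAND Q
w3 = w1 NAND w2 = (R NAND P) NAND ((R NAND P) NAND Q)
At P=0, Q=0, R=0: circuit gives 0, formula gives 0.
At P=0, Q=1, R=0: circuit gives 1, formula gives 1.
Agrees on all 8 inputs.

Yes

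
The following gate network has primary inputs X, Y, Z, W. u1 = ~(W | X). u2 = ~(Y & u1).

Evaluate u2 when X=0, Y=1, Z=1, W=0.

0

u1 = ~(0 | 0) = 1
u2 = ~(1 & 1) = 0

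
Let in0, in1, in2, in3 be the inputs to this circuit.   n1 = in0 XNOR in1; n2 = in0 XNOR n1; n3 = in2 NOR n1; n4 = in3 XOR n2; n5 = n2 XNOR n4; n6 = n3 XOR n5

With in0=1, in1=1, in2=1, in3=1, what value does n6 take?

0

n1 = 1 XNOR 1 = 1
n2 = 1 XNOR 1 = 1
n3 = 1 NOR 1 = 0
n4 = 1 XOR 1 = 0
n5 = 1 XNOR 0 = 0
n6 = 0 XOR 0 = 0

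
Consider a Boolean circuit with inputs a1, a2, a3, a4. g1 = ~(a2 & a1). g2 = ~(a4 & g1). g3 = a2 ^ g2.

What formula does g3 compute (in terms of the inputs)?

a2 ^ (~(a4 & (~(a2 & a1))))

g1 = ~(a2 & a1)
g2 = ~(a4 & g1) = ~(a4 & (~(a2 & a1)))
g3 = a2 ^ g2 = a2 ^ (~(a4 & (~(a2 & a1))))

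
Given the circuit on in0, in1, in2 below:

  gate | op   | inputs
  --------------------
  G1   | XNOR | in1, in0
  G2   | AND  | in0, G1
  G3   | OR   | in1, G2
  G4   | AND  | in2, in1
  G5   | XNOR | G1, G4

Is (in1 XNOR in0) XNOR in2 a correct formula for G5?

No

G1 = in1 XNOR in0
G4 = in2 AND in1
G5 = G1 XNOR G4 = (in1 XNOR in0) XNOR (in2 AND in1)
At in0=0, in1=0, in2=1: circuit gives 0, formula gives 1.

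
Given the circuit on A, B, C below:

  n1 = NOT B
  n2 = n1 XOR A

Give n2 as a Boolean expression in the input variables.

n1 = NOT B
n2 = n1 XOR A = NOT B XOR A

NOT B XOR A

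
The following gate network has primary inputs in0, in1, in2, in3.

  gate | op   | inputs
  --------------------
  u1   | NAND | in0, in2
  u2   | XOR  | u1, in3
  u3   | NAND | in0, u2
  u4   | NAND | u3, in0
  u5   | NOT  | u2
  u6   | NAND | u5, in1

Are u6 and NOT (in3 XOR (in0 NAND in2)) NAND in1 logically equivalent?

u1 = in0 NAND in2
u2 = u1 XOR in3 = (in0 NAND in2) XOR in3
u5 = NOT u2 = NOT ((in0 NAND in2) XOR in3)
u6 = u5 NAND in1 = NOT ((in0 NAND in2) XOR in3) NAND in1
At in0=0, in1=1, in2=0, in3=1: circuit gives 0, formula gives 0.
At in0=0, in1=0, in2=0, in3=0: circuit gives 1, formula gives 1.
Agrees on all 16 inputs.

Yes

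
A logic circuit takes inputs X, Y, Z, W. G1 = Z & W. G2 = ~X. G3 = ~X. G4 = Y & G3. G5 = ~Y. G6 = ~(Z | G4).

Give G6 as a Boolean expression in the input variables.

G3 = ~X
G4 = Y & G3 = Y & ~X
G6 = ~(Z | G4) = ~(Z | (Y & ~X))

~(Z | (Y & ~X))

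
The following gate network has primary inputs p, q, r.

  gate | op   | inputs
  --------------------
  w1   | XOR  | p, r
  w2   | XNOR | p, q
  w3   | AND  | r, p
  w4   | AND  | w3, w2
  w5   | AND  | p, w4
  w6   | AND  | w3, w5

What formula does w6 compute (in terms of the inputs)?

w2 = p XNOR q
w3 = r AND p
w4 = w3 AND w2 = (r AND p) AND (p XNOR q)
w5 = p AND w4 = p AND ((r AND p) AND (p XNOR q))
w6 = w3 AND w5 = (r AND p) AND (p AND ((r AND p) AND (p XNOR q)))

(r AND p) AND (p AND ((r AND p) AND (p XNOR q)))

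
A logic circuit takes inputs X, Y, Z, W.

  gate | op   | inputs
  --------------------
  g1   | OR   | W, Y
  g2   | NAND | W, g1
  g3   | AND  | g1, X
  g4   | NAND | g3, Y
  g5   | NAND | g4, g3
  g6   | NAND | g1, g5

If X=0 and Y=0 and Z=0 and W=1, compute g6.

0

g1 = 1 OR 0 = 1
g3 = 1 AND 0 = 0
g4 = 0 NAND 0 = 1
g5 = 1 NAND 0 = 1
g6 = 1 NAND 1 = 0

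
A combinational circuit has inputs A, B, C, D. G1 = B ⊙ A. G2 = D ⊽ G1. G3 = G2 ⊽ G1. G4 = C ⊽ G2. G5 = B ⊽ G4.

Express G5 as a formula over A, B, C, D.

G1 = B ⊙ A
G2 = D ⊽ G1 = D ⊽ (B ⊙ A)
G4 = C ⊽ G2 = C ⊽ (D ⊽ (B ⊙ A))
G5 = B ⊽ G4 = B ⊽ (C ⊽ (D ⊽ (B ⊙ A)))

B ⊽ (C ⊽ (D ⊽ (B ⊙ A)))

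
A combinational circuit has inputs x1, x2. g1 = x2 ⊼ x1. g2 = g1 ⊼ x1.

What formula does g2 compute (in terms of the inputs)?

(x2 ⊼ x1) ⊼ x1

g1 = x2 ⊼ x1
g2 = g1 ⊼ x1 = (x2 ⊼ x1) ⊼ x1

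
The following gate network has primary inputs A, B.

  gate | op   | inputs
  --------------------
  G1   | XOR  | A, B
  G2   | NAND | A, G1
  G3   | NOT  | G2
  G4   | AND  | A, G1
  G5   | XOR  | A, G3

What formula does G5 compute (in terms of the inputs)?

G1 = A XOR B
G2 = A NAND G1 = A NAND (A XOR B)
G3 = NOT G2 = NOT (A NAND (A XOR B))
G5 = A XOR G3 = A XOR NOT (A NAND (A XOR B))

A XOR NOT (A NAND (A XOR B))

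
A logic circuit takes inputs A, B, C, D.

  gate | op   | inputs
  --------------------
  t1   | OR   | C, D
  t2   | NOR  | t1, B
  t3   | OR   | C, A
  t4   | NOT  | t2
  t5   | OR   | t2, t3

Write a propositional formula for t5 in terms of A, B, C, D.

t1 = C OR D
t2 = t1 NOR B = (C OR D) NOR B
t3 = C OR A
t5 = t2 OR t3 = ((C OR D) NOR B) OR (C OR A)

((C OR D) NOR B) OR (C OR A)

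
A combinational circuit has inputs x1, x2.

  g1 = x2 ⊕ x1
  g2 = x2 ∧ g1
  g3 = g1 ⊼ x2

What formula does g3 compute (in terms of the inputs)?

g1 = x2 ⊕ x1
g3 = g1 ⊼ x2 = (x2 ⊕ x1) ⊼ x2

(x2 ⊕ x1) ⊼ x2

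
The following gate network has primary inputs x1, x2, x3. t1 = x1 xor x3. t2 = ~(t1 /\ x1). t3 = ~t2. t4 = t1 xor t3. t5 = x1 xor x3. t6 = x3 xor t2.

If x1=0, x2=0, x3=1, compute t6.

t1 = 0 xor 1 = 1
t2 = ~(1 /\ 0) = 1
t6 = 1 xor 1 = 0

0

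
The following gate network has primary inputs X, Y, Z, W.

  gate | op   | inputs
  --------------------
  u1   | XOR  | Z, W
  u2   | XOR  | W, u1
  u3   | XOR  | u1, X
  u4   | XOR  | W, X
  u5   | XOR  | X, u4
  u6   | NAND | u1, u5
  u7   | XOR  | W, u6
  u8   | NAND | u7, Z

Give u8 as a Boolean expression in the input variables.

(W XOR ((Z XOR W) NAND (X XOR (W XOR X)))) NAND Z

u1 = Z XOR W
u4 = W XOR X
u5 = X XOR u4 = X XOR (W XOR X)
u6 = u1 NAND u5 = (Z XOR W) NAND (X XOR (W XOR X))
u7 = W XOR u6 = W XOR ((Z XOR W) NAND (X XOR (W XOR X)))
u8 = u7 NAND Z = (W XOR ((Z XOR W) NAND (X XOR (W XOR X)))) NAND Z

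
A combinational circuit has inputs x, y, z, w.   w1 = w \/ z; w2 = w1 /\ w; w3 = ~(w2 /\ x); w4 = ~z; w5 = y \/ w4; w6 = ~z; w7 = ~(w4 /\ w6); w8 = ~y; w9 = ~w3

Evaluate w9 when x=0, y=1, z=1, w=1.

0

w1 = 1 \/ 1 = 1
w2 = 1 /\ 1 = 1
w3 = ~(1 /\ 0) = 1
w9 = ~1 = 0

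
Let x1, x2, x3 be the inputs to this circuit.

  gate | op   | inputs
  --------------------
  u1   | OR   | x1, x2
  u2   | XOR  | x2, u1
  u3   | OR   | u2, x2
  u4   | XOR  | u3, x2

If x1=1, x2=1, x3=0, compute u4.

0

u1 = 1 OR 1 = 1
u2 = 1 XOR 1 = 0
u3 = 0 OR 1 = 1
u4 = 1 XOR 1 = 0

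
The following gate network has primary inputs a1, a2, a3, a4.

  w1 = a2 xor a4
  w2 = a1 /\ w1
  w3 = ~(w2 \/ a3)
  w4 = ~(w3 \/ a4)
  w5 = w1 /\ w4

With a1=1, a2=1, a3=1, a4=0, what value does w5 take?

1

w1 = 1 xor 0 = 1
w2 = 1 /\ 1 = 1
w3 = ~(1 \/ 1) = 0
w4 = ~(0 \/ 0) = 1
w5 = 1 /\ 1 = 1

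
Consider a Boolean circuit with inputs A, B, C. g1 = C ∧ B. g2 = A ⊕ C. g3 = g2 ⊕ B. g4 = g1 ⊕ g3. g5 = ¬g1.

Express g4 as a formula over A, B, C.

(C ∧ B) ⊕ ((A ⊕ C) ⊕ B)

g1 = C ∧ B
g2 = A ⊕ C
g3 = g2 ⊕ B = (A ⊕ C) ⊕ B
g4 = g1 ⊕ g3 = (C ∧ B) ⊕ ((A ⊕ C) ⊕ B)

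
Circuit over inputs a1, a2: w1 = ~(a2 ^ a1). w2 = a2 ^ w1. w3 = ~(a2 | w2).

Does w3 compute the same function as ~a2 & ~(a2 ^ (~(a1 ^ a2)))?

w1 = ~(a2 ^ a1)
w2 = a2 ^ w1 = a2 ^ (~(a2 ^ a1))
w3 = ~(a2 | w2) = ~(a2 | (a2 ^ (~(a2 ^ a1))))
At a1=0, a2=0: circuit gives 0, formula gives 0.
At a1=1, a2=0: circuit gives 1, formula gives 1.
Agrees on all 4 inputs.

Yes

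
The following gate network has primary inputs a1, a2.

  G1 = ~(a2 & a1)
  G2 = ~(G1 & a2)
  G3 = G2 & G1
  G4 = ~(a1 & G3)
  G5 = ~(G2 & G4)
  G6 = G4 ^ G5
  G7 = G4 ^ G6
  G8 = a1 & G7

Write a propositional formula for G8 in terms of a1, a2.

G1 = ~(a2 & a1)
G2 = ~(G1 & a2) = ~((~(a2 & a1)) & a2)
G3 = G2 & G1 = (~((~(a2 & a1)) & a2)) & (~(a2 & a1))
G4 = ~(a1 & G3) = ~(a1 & ((~((~(a2 & a1)) & a2)) & (~(a2 & a1))))
G5 = ~(G2 & G4) = ~((~((~(a2 & a1)) & a2)) & (~(a1 & ((~((~(a2 & a1)) & a2)) & (~(a2 & a1))))))
G6 = G4 ^ G5 = (~(a1 & ((~((~(a2 & a1)) & a2)) & (~(a2 & a1))))) ^ (~((~((~(a2 & a1)) & a2)) & (~(a1 & ((~((~(a2 & a1)) & a2)) & (~(a2 & a1)))))))
G7 = G4 ^ G6 = (~(a1 & ((~((~(a2 & a1)) & a2)) & (~(a2 & a1))))) ^ ((~(a1 & ((~((~(a2 & a1)) & a2)) & (~(a2 & a1))))) ^ (~((~((~(a2 & a1)) & a2)) & (~(a1 & ((~((~(a2 & a1)) & a2)) & (~(a2 & a1))))))))
G8 = a1 & G7 = a1 & ((~(a1 & ((~((~(a2 & a1)) & a2)) & (~(a2 & a1))))) ^ ((~(a1 & ((~((~(a2 & a1)) & a2)) & (~(a2 & a1))))) ^ (~((~((~(a2 & a1)) & a2)) & (~(a1 & ((~((~(a2 & a1)) & a2)) & (~(a2 & a1)))))))))

a1 & ((~(a1 & ((~((~(a2 & a1)) & a2)) & (~(a2 & a1))))) ^ ((~(a1 & ((~((~(a2 & a1)) & a2)) & (~(a2 & a1))))) ^ (~((~((~(a2 & a1)) & a2)) & (~(a1 & ((~((~(a2 & a1)) & a2)) & (~(a2 & a1)))))))))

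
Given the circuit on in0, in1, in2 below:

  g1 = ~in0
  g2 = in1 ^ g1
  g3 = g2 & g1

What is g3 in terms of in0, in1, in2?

g1 = ~in0
g2 = in1 ^ g1 = in1 ^ ~in0
g3 = g2 & g1 = (in1 ^ ~in0) & ~in0

(in1 ^ ~in0) & ~in0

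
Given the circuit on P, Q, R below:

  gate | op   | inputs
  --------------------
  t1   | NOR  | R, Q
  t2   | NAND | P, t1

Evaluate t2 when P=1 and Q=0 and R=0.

t1 = 0 NOR 0 = 1
t2 = 1 NAND 1 = 0

0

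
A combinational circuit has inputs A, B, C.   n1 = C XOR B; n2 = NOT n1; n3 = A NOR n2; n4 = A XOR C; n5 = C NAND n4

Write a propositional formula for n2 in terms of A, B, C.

n1 = C XOR B
n2 = NOT n1 = NOT (C XOR B)

NOT (C XOR B)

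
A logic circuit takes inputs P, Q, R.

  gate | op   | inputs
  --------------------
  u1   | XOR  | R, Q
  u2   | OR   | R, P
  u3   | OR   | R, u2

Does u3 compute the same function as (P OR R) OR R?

u2 = R OR P
u3 = R OR u2 = R OR (R OR P)
At P=0, Q=0, R=0: circuit gives 0, formula gives 0.
At P=0, Q=0, R=1: circuit gives 1, formula gives 1.
Agrees on all 8 inputs.

Yes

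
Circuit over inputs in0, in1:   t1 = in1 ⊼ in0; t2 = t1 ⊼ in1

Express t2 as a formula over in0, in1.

(in1 ⊼ in0) ⊼ in1

t1 = in1 ⊼ in0
t2 = t1 ⊼ in1 = (in1 ⊼ in0) ⊼ in1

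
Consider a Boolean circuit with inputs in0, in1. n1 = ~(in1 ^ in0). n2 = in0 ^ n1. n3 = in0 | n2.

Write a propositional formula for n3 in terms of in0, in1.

n1 = ~(in1 ^ in0)
n2 = in0 ^ n1 = in0 ^ (~(in1 ^ in0))
n3 = in0 | n2 = in0 | (in0 ^ (~(in1 ^ in0)))

in0 | (in0 ^ (~(in1 ^ in0)))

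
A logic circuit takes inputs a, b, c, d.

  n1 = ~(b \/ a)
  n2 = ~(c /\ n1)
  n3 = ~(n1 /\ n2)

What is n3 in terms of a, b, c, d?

n1 = ~(b \/ a)
n2 = ~(c /\ n1) = ~(c /\ (~(b \/ a)))
n3 = ~(n1 /\ n2) = ~((~(b \/ a)) /\ (~(c /\ (~(b \/ a)))))

~((~(b \/ a)) /\ (~(c /\ (~(b \/ a)))))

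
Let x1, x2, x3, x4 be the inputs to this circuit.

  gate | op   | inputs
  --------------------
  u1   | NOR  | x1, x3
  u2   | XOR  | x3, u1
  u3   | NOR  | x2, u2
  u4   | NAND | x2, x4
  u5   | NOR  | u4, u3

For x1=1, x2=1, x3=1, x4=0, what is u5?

0

u1 = 1 NOR 1 = 0
u2 = 1 XOR 0 = 1
u3 = 1 NOR 1 = 0
u4 = 1 NAND 0 = 1
u5 = 1 NOR 0 = 0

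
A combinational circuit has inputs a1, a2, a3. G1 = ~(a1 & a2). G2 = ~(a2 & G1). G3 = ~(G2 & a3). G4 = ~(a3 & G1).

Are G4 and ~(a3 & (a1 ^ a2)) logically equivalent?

G1 = ~(a1 & a2)
G4 = ~(a3 & G1) = ~(a3 & (~(a1 & a2)))
At a1=0, a2=0, a3=1: circuit gives 0, formula gives 1.

No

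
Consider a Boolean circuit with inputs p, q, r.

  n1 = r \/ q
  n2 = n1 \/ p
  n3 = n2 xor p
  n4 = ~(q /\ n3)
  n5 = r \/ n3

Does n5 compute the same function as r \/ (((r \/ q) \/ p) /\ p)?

n1 = r \/ q
n2 = n1 \/ p = (r \/ q) \/ p
n3 = n2 xor p = ((r \/ q) \/ p) xor p
n5 = r \/ n3 = r \/ (((r \/ q) \/ p) xor p)
At p=0, q=1, r=0: circuit gives 1, formula gives 0.

No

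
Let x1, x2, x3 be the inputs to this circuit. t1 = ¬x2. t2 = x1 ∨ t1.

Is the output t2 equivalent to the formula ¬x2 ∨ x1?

Yes

t1 = ¬x2
t2 = x1 ∨ t1 = x1 ∨ ¬x2
At x1=0, x2=1, x3=0: circuit gives 0, formula gives 0.
At x1=0, x2=0, x3=0: circuit gives 1, formula gives 1.
Agrees on all 8 inputs.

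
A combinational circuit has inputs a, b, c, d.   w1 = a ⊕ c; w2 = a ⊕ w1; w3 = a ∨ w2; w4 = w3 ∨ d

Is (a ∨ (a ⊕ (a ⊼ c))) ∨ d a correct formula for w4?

No

w1 = a ⊕ c
w2 = a ⊕ w1 = a ⊕ (a ⊕ c)
w3 = a ∨ w2 = a ∨ (a ⊕ (a ⊕ c))
w4 = w3 ∨ d = (a ∨ (a ⊕ (a ⊕ c))) ∨ d
At a=0, b=0, c=0, d=0: circuit gives 0, formula gives 1.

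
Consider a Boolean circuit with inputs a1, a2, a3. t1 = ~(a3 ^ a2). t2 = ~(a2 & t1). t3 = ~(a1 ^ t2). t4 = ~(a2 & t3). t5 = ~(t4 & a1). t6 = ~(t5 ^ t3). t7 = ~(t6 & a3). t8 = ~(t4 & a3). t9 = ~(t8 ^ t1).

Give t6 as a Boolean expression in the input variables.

~((~((~(a2 & (~(a1 ^ (~(a2 & (~(a3 ^ a2)))))))) & a1)) ^ (~(a1 ^ (~(a2 & (~(a3 ^ a2)))))))

t1 = ~(a3 ^ a2)
t2 = ~(a2 & t1) = ~(a2 & (~(a3 ^ a2)))
t3 = ~(a1 ^ t2) = ~(a1 ^ (~(a2 & (~(a3 ^ a2)))))
t4 = ~(a2 & t3) = ~(a2 & (~(a1 ^ (~(a2 & (~(a3 ^ a2)))))))
t5 = ~(t4 & a1) = ~((~(a2 & (~(a1 ^ (~(a2 & (~(a3 ^ a2)))))))) & a1)
t6 = ~(t5 ^ t3) = ~((~((~(a2 & (~(a1 ^ (~(a2 & (~(a3 ^ a2)))))))) & a1)) ^ (~(a1 ^ (~(a2 & (~(a3 ^ a2)))))))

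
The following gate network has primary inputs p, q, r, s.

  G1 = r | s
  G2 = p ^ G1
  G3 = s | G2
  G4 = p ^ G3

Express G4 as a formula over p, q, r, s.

G1 = r | s
G2 = p ^ G1 = p ^ (r | s)
G3 = s | G2 = s | (p ^ (r | s))
G4 = p ^ G3 = p ^ (s | (p ^ (r | s)))

p ^ (s | (p ^ (r | s)))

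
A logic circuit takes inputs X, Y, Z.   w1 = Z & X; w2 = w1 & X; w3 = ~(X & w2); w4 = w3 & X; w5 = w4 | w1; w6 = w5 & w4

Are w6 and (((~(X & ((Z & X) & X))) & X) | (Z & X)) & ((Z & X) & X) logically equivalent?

No

w1 = Z & X
w2 = w1 & X = (Z & X) & X
w3 = ~(X & w2) = ~(X & ((Z & X) & X))
w4 = w3 & X = (~(X & ((Z & X) & X))) & X
w5 = w4 | w1 = ((~(X & ((Z & X) & X))) & X) | (Z & X)
w6 = w5 & w4 = (((~(X & ((Z & X) & X))) & X) | (Z & X)) & ((~(X & ((Z & X) & X))) & X)
At X=1, Y=0, Z=0: circuit gives 1, formula gives 0.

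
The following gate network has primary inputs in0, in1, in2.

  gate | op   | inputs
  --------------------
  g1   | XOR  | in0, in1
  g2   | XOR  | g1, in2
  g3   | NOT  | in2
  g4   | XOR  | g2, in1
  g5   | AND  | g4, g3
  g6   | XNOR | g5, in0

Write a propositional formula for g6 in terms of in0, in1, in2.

g1 = in0 XOR in1
g2 = g1 XOR in2 = (in0 XOR in1) XOR in2
g3 = NOT in2
g4 = g2 XOR in1 = ((in0 XOR in1) XOR in2) XOR in1
g5 = g4 AND g3 = (((in0 XOR in1) XOR in2) XOR in1) AND NOT in2
g6 = g5 XNOR in0 = ((((in0 XOR in1) XOR in2) XOR in1) AND NOT in2) XNOR in0

((((in0 XOR in1) XOR in2) XOR in1) AND NOT in2) XNOR in0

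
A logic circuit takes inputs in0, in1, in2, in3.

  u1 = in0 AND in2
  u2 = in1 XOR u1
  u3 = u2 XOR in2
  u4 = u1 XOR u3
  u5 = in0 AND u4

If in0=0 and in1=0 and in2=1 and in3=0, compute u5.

0

u1 = 0 AND 1 = 0
u2 = 0 XOR 0 = 0
u3 = 0 XOR 1 = 1
u4 = 0 XOR 1 = 1
u5 = 0 AND 1 = 0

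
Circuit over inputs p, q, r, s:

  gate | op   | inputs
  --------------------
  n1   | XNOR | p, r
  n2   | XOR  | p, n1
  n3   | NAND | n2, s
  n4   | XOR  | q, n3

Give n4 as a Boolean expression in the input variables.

q XOR ((p XOR (p XNOR r)) NAND s)

n1 = p XNOR r
n2 = p XOR n1 = p XOR (p XNOR r)
n3 = n2 NAND s = (p XOR (p XNOR r)) NAND s
n4 = q XOR n3 = q XOR ((p XOR (p XNOR r)) NAND s)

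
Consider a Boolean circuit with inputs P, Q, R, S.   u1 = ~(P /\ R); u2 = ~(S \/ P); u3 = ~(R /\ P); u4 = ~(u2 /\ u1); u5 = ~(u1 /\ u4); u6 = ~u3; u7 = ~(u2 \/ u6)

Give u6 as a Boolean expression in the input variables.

u3 = ~(R /\ P)
u6 = ~u3 = ~(~(R /\ P))

~(~(R /\ P))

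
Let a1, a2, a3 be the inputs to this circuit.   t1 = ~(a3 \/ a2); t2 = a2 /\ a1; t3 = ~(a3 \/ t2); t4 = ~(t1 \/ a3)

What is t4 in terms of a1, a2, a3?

~((~(a3 \/ a2)) \/ a3)

t1 = ~(a3 \/ a2)
t4 = ~(t1 \/ a3) = ~((~(a3 \/ a2)) \/ a3)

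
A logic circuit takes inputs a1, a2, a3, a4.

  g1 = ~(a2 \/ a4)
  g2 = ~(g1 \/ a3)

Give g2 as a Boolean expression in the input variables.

~((~(a2 \/ a4)) \/ a3)

g1 = ~(a2 \/ a4)
g2 = ~(g1 \/ a3) = ~((~(a2 \/ a4)) \/ a3)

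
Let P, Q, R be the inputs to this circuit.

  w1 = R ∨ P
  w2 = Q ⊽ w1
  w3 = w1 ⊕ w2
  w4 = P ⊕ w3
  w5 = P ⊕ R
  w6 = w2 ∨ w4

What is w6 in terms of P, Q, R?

w1 = R ∨ P
w2 = Q ⊽ w1 = Q ⊽ (R ∨ P)
w3 = w1 ⊕ w2 = (R ∨ P) ⊕ (Q ⊽ (R ∨ P))
w4 = P ⊕ w3 = P ⊕ ((R ∨ P) ⊕ (Q ⊽ (R ∨ P)))
w6 = w2 ∨ w4 = (Q ⊽ (R ∨ P)) ∨ (P ⊕ ((R ∨ P) ⊕ (Q ⊽ (R ∨ P))))

(Q ⊽ (R ∨ P)) ∨ (P ⊕ ((R ∨ P) ⊕ (Q ⊽ (R ∨ P))))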